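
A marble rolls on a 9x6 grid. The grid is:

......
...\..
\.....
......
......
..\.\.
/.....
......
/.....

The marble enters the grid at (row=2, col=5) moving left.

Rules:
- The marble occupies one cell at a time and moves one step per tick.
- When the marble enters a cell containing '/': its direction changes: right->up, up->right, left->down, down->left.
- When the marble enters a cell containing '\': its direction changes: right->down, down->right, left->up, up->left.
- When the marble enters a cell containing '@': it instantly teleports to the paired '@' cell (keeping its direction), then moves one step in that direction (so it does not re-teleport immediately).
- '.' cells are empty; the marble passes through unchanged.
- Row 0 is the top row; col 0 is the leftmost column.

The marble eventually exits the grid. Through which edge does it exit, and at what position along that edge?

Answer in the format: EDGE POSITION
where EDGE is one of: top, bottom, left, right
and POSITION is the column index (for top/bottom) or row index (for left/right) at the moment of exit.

Step 1: enter (2,5), '.' pass, move left to (2,4)
Step 2: enter (2,4), '.' pass, move left to (2,3)
Step 3: enter (2,3), '.' pass, move left to (2,2)
Step 4: enter (2,2), '.' pass, move left to (2,1)
Step 5: enter (2,1), '.' pass, move left to (2,0)
Step 6: enter (2,0), '\' deflects left->up, move up to (1,0)
Step 7: enter (1,0), '.' pass, move up to (0,0)
Step 8: enter (0,0), '.' pass, move up to (-1,0)
Step 9: at (-1,0) — EXIT via top edge, pos 0

Answer: top 0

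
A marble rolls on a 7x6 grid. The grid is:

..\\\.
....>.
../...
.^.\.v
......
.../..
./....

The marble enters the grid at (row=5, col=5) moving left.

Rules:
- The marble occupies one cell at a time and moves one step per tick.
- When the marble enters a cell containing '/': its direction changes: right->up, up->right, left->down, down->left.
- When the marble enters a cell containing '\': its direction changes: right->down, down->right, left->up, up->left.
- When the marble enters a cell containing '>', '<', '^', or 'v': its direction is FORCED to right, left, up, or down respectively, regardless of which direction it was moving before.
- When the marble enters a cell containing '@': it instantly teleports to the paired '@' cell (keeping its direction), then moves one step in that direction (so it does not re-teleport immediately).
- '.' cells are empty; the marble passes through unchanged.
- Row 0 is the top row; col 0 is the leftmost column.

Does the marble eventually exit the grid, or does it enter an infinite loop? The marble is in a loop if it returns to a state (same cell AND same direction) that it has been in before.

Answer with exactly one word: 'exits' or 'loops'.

Answer: exits

Derivation:
Step 1: enter (5,5), '.' pass, move left to (5,4)
Step 2: enter (5,4), '.' pass, move left to (5,3)
Step 3: enter (5,3), '/' deflects left->down, move down to (6,3)
Step 4: enter (6,3), '.' pass, move down to (7,3)
Step 5: at (7,3) — EXIT via bottom edge, pos 3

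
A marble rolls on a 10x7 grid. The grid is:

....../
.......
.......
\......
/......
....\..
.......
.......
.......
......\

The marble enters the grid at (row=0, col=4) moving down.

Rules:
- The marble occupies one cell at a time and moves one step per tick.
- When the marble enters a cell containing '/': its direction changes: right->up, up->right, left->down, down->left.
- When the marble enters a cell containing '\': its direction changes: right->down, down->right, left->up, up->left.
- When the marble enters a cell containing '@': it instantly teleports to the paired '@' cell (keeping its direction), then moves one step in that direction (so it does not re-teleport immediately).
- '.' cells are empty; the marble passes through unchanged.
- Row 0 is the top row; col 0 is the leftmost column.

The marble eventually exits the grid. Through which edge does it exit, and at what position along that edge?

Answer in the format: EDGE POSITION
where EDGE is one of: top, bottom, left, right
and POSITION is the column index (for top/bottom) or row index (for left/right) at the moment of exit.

Step 1: enter (0,4), '.' pass, move down to (1,4)
Step 2: enter (1,4), '.' pass, move down to (2,4)
Step 3: enter (2,4), '.' pass, move down to (3,4)
Step 4: enter (3,4), '.' pass, move down to (4,4)
Step 5: enter (4,4), '.' pass, move down to (5,4)
Step 6: enter (5,4), '\' deflects down->right, move right to (5,5)
Step 7: enter (5,5), '.' pass, move right to (5,6)
Step 8: enter (5,6), '.' pass, move right to (5,7)
Step 9: at (5,7) — EXIT via right edge, pos 5

Answer: right 5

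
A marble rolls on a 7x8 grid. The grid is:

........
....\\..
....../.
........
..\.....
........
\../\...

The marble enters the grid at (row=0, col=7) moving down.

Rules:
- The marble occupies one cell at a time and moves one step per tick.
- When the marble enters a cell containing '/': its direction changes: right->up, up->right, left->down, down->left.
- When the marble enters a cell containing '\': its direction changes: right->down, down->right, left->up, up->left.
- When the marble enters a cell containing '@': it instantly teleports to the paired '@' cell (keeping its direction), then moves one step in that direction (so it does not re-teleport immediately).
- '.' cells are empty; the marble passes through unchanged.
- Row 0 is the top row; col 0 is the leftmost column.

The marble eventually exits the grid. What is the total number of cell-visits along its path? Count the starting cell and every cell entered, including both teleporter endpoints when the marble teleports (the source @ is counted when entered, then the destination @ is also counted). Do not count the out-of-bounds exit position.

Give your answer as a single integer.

Step 1: enter (0,7), '.' pass, move down to (1,7)
Step 2: enter (1,7), '.' pass, move down to (2,7)
Step 3: enter (2,7), '.' pass, move down to (3,7)
Step 4: enter (3,7), '.' pass, move down to (4,7)
Step 5: enter (4,7), '.' pass, move down to (5,7)
Step 6: enter (5,7), '.' pass, move down to (6,7)
Step 7: enter (6,7), '.' pass, move down to (7,7)
Step 8: at (7,7) — EXIT via bottom edge, pos 7
Path length (cell visits): 7

Answer: 7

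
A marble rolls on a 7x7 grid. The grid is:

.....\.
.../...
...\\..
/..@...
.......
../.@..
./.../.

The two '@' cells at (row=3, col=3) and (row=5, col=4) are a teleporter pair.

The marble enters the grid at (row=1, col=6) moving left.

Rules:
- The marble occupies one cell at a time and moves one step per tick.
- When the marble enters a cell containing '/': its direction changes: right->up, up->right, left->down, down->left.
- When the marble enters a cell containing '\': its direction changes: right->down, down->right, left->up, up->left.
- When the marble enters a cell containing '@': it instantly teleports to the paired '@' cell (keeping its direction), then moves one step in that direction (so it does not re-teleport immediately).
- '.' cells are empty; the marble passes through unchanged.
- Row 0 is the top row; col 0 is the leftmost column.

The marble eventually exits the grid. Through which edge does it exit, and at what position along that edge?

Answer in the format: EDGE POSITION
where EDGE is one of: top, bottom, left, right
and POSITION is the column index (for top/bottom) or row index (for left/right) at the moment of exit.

Step 1: enter (1,6), '.' pass, move left to (1,5)
Step 2: enter (1,5), '.' pass, move left to (1,4)
Step 3: enter (1,4), '.' pass, move left to (1,3)
Step 4: enter (1,3), '/' deflects left->down, move down to (2,3)
Step 5: enter (2,3), '\' deflects down->right, move right to (2,4)
Step 6: enter (2,4), '\' deflects right->down, move down to (3,4)
Step 7: enter (3,4), '.' pass, move down to (4,4)
Step 8: enter (4,4), '.' pass, move down to (5,4)
Step 9: enter (5,4), '@' teleport (5,4)->(3,3), also enter (3,3), move down to (4,3)
Step 10: enter (4,3), '.' pass, move down to (5,3)
Step 11: enter (5,3), '.' pass, move down to (6,3)
Step 12: enter (6,3), '.' pass, move down to (7,3)
Step 13: at (7,3) — EXIT via bottom edge, pos 3

Answer: bottom 3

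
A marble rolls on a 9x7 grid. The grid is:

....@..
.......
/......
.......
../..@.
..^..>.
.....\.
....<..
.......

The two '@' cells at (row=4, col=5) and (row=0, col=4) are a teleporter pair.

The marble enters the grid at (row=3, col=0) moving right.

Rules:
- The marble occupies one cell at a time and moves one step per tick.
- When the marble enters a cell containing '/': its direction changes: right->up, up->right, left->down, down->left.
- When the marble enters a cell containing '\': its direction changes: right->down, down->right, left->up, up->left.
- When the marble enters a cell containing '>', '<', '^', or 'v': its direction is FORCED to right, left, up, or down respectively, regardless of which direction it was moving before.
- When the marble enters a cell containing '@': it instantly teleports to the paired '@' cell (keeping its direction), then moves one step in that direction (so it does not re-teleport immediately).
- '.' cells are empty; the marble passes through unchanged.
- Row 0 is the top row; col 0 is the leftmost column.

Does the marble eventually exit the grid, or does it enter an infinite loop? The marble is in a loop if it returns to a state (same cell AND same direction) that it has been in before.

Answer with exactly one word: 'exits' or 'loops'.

Step 1: enter (3,0), '.' pass, move right to (3,1)
Step 2: enter (3,1), '.' pass, move right to (3,2)
Step 3: enter (3,2), '.' pass, move right to (3,3)
Step 4: enter (3,3), '.' pass, move right to (3,4)
Step 5: enter (3,4), '.' pass, move right to (3,5)
Step 6: enter (3,5), '.' pass, move right to (3,6)
Step 7: enter (3,6), '.' pass, move right to (3,7)
Step 8: at (3,7) — EXIT via right edge, pos 3

Answer: exits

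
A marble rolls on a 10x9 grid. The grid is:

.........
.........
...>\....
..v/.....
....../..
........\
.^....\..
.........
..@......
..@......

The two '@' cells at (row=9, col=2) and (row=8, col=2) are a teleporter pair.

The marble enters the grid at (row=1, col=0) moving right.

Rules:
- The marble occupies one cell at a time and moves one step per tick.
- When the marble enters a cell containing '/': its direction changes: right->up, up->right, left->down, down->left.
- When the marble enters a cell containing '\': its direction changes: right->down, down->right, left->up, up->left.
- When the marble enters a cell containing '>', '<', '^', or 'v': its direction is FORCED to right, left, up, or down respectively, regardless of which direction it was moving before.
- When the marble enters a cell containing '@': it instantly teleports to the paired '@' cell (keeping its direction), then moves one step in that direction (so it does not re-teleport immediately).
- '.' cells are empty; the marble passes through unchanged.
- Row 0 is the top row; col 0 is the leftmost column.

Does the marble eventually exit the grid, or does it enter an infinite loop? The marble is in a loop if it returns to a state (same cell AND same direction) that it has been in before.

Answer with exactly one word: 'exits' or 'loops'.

Answer: exits

Derivation:
Step 1: enter (1,0), '.' pass, move right to (1,1)
Step 2: enter (1,1), '.' pass, move right to (1,2)
Step 3: enter (1,2), '.' pass, move right to (1,3)
Step 4: enter (1,3), '.' pass, move right to (1,4)
Step 5: enter (1,4), '.' pass, move right to (1,5)
Step 6: enter (1,5), '.' pass, move right to (1,6)
Step 7: enter (1,6), '.' pass, move right to (1,7)
Step 8: enter (1,7), '.' pass, move right to (1,8)
Step 9: enter (1,8), '.' pass, move right to (1,9)
Step 10: at (1,9) — EXIT via right edge, pos 1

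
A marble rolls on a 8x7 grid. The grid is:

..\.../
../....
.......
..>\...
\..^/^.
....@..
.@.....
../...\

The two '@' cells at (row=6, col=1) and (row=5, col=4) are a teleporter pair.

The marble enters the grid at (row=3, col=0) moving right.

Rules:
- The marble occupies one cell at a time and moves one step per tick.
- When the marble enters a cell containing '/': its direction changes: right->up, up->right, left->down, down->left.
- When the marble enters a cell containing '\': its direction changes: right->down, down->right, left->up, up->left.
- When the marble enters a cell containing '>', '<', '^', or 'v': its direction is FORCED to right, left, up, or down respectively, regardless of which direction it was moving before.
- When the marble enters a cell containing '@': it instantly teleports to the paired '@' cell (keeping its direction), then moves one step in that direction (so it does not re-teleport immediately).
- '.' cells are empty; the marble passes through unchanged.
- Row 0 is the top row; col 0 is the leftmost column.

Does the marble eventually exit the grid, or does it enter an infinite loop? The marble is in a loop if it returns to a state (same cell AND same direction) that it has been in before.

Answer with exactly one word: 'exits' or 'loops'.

Step 1: enter (3,0), '.' pass, move right to (3,1)
Step 2: enter (3,1), '.' pass, move right to (3,2)
Step 3: enter (3,2), '>' forces right->right, move right to (3,3)
Step 4: enter (3,3), '\' deflects right->down, move down to (4,3)
Step 5: enter (4,3), '^' forces down->up, move up to (3,3)
Step 6: enter (3,3), '\' deflects up->left, move left to (3,2)
Step 7: enter (3,2), '>' forces left->right, move right to (3,3)
Step 8: at (3,3) dir=right — LOOP DETECTED (seen before)

Answer: loops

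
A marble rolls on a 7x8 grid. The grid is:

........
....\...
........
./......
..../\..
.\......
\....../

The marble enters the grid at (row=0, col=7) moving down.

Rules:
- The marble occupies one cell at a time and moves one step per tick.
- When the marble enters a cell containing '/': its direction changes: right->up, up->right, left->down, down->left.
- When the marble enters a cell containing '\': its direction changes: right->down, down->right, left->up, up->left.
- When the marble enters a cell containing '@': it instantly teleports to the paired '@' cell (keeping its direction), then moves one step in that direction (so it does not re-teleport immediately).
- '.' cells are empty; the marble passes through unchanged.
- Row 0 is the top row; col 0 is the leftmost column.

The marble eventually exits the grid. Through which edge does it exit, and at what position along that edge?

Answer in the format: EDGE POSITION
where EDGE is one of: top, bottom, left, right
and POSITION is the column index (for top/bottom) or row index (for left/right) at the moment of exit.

Answer: top 0

Derivation:
Step 1: enter (0,7), '.' pass, move down to (1,7)
Step 2: enter (1,7), '.' pass, move down to (2,7)
Step 3: enter (2,7), '.' pass, move down to (3,7)
Step 4: enter (3,7), '.' pass, move down to (4,7)
Step 5: enter (4,7), '.' pass, move down to (5,7)
Step 6: enter (5,7), '.' pass, move down to (6,7)
Step 7: enter (6,7), '/' deflects down->left, move left to (6,6)
Step 8: enter (6,6), '.' pass, move left to (6,5)
Step 9: enter (6,5), '.' pass, move left to (6,4)
Step 10: enter (6,4), '.' pass, move left to (6,3)
Step 11: enter (6,3), '.' pass, move left to (6,2)
Step 12: enter (6,2), '.' pass, move left to (6,1)
Step 13: enter (6,1), '.' pass, move left to (6,0)
Step 14: enter (6,0), '\' deflects left->up, move up to (5,0)
Step 15: enter (5,0), '.' pass, move up to (4,0)
Step 16: enter (4,0), '.' pass, move up to (3,0)
Step 17: enter (3,0), '.' pass, move up to (2,0)
Step 18: enter (2,0), '.' pass, move up to (1,0)
Step 19: enter (1,0), '.' pass, move up to (0,0)
Step 20: enter (0,0), '.' pass, move up to (-1,0)
Step 21: at (-1,0) — EXIT via top edge, pos 0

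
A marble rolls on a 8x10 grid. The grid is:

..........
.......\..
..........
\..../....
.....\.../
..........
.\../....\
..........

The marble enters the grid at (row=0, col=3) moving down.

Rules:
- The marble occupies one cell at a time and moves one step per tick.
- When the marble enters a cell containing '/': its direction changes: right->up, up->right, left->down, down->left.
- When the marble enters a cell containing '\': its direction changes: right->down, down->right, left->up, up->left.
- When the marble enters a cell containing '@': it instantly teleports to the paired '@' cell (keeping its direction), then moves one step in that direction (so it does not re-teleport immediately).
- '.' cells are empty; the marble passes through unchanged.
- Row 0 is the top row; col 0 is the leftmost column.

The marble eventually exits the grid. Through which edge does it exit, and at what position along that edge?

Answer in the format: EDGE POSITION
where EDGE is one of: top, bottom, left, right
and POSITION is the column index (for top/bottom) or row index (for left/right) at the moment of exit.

Step 1: enter (0,3), '.' pass, move down to (1,3)
Step 2: enter (1,3), '.' pass, move down to (2,3)
Step 3: enter (2,3), '.' pass, move down to (3,3)
Step 4: enter (3,3), '.' pass, move down to (4,3)
Step 5: enter (4,3), '.' pass, move down to (5,3)
Step 6: enter (5,3), '.' pass, move down to (6,3)
Step 7: enter (6,3), '.' pass, move down to (7,3)
Step 8: enter (7,3), '.' pass, move down to (8,3)
Step 9: at (8,3) — EXIT via bottom edge, pos 3

Answer: bottom 3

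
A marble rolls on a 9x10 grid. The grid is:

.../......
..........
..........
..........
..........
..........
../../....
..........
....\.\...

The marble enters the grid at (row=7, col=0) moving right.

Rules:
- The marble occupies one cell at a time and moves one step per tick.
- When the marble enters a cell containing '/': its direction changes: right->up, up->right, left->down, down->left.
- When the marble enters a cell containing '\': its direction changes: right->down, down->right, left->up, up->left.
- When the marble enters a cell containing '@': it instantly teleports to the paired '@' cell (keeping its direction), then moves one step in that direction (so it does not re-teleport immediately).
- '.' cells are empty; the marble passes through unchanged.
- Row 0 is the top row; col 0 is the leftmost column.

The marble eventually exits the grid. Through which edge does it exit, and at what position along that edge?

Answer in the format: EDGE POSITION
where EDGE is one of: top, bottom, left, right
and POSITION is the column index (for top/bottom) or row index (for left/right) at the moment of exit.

Answer: right 7

Derivation:
Step 1: enter (7,0), '.' pass, move right to (7,1)
Step 2: enter (7,1), '.' pass, move right to (7,2)
Step 3: enter (7,2), '.' pass, move right to (7,3)
Step 4: enter (7,3), '.' pass, move right to (7,4)
Step 5: enter (7,4), '.' pass, move right to (7,5)
Step 6: enter (7,5), '.' pass, move right to (7,6)
Step 7: enter (7,6), '.' pass, move right to (7,7)
Step 8: enter (7,7), '.' pass, move right to (7,8)
Step 9: enter (7,8), '.' pass, move right to (7,9)
Step 10: enter (7,9), '.' pass, move right to (7,10)
Step 11: at (7,10) — EXIT via right edge, pos 7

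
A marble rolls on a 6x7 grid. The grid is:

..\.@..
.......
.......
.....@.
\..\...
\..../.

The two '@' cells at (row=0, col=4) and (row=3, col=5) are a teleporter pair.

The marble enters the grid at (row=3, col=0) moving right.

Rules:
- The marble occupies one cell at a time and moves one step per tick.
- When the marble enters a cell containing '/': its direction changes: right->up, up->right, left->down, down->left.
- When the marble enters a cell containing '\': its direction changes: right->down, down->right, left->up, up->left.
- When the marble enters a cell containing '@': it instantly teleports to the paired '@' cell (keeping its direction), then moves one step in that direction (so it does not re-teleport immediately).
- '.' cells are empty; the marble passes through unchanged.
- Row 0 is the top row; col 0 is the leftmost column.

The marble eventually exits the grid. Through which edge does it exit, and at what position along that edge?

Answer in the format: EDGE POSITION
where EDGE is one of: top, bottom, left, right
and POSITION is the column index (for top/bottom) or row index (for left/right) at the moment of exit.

Step 1: enter (3,0), '.' pass, move right to (3,1)
Step 2: enter (3,1), '.' pass, move right to (3,2)
Step 3: enter (3,2), '.' pass, move right to (3,3)
Step 4: enter (3,3), '.' pass, move right to (3,4)
Step 5: enter (3,4), '.' pass, move right to (3,5)
Step 6: enter (3,5), '@' teleport (3,5)->(0,4), also enter (0,4), move right to (0,5)
Step 7: enter (0,5), '.' pass, move right to (0,6)
Step 8: enter (0,6), '.' pass, move right to (0,7)
Step 9: at (0,7) — EXIT via right edge, pos 0

Answer: right 0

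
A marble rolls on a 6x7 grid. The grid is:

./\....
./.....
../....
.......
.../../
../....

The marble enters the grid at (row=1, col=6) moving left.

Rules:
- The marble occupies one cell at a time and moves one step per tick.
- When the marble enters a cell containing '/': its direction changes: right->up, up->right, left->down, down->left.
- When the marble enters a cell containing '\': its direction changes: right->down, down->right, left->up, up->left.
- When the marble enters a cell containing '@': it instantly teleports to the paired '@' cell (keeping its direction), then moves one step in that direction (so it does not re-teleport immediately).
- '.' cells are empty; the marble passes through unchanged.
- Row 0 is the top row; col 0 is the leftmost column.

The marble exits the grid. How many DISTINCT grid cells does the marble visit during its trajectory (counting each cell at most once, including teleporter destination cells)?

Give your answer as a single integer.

Answer: 10

Derivation:
Step 1: enter (1,6), '.' pass, move left to (1,5)
Step 2: enter (1,5), '.' pass, move left to (1,4)
Step 3: enter (1,4), '.' pass, move left to (1,3)
Step 4: enter (1,3), '.' pass, move left to (1,2)
Step 5: enter (1,2), '.' pass, move left to (1,1)
Step 6: enter (1,1), '/' deflects left->down, move down to (2,1)
Step 7: enter (2,1), '.' pass, move down to (3,1)
Step 8: enter (3,1), '.' pass, move down to (4,1)
Step 9: enter (4,1), '.' pass, move down to (5,1)
Step 10: enter (5,1), '.' pass, move down to (6,1)
Step 11: at (6,1) — EXIT via bottom edge, pos 1
Distinct cells visited: 10 (path length 10)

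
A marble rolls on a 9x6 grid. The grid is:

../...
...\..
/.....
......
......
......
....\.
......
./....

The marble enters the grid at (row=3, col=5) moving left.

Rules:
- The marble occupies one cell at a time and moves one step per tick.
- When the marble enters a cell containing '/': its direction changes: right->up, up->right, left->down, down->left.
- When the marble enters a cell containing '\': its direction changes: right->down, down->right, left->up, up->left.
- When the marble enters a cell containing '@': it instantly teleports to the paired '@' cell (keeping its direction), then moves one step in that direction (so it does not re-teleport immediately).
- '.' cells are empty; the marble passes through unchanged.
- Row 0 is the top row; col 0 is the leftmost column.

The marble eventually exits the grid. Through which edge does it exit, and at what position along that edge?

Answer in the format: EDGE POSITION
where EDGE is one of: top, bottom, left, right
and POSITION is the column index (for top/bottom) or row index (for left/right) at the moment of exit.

Answer: left 3

Derivation:
Step 1: enter (3,5), '.' pass, move left to (3,4)
Step 2: enter (3,4), '.' pass, move left to (3,3)
Step 3: enter (3,3), '.' pass, move left to (3,2)
Step 4: enter (3,2), '.' pass, move left to (3,1)
Step 5: enter (3,1), '.' pass, move left to (3,0)
Step 6: enter (3,0), '.' pass, move left to (3,-1)
Step 7: at (3,-1) — EXIT via left edge, pos 3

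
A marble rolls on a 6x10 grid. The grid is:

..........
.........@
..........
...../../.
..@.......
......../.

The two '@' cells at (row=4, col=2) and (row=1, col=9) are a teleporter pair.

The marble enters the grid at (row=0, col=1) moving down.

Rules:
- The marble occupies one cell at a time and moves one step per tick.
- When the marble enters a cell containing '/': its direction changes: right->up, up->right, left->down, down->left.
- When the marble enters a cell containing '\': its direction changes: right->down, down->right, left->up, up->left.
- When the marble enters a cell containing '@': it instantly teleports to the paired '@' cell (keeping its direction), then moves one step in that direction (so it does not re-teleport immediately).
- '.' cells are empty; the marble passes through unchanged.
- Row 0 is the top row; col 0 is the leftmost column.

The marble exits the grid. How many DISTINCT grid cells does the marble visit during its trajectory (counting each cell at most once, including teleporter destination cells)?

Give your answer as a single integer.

Step 1: enter (0,1), '.' pass, move down to (1,1)
Step 2: enter (1,1), '.' pass, move down to (2,1)
Step 3: enter (2,1), '.' pass, move down to (3,1)
Step 4: enter (3,1), '.' pass, move down to (4,1)
Step 5: enter (4,1), '.' pass, move down to (5,1)
Step 6: enter (5,1), '.' pass, move down to (6,1)
Step 7: at (6,1) — EXIT via bottom edge, pos 1
Distinct cells visited: 6 (path length 6)

Answer: 6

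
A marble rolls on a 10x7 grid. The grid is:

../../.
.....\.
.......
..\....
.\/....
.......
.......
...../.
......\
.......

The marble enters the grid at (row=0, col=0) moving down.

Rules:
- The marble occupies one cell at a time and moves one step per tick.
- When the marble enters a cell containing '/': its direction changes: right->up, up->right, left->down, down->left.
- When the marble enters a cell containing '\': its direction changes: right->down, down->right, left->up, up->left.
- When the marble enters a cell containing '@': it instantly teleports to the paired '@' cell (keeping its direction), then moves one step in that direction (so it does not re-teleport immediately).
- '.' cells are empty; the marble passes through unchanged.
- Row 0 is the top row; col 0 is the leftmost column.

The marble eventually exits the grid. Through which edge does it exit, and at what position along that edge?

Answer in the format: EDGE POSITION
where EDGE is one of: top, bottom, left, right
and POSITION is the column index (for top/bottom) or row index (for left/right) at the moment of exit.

Step 1: enter (0,0), '.' pass, move down to (1,0)
Step 2: enter (1,0), '.' pass, move down to (2,0)
Step 3: enter (2,0), '.' pass, move down to (3,0)
Step 4: enter (3,0), '.' pass, move down to (4,0)
Step 5: enter (4,0), '.' pass, move down to (5,0)
Step 6: enter (5,0), '.' pass, move down to (6,0)
Step 7: enter (6,0), '.' pass, move down to (7,0)
Step 8: enter (7,0), '.' pass, move down to (8,0)
Step 9: enter (8,0), '.' pass, move down to (9,0)
Step 10: enter (9,0), '.' pass, move down to (10,0)
Step 11: at (10,0) — EXIT via bottom edge, pos 0

Answer: bottom 0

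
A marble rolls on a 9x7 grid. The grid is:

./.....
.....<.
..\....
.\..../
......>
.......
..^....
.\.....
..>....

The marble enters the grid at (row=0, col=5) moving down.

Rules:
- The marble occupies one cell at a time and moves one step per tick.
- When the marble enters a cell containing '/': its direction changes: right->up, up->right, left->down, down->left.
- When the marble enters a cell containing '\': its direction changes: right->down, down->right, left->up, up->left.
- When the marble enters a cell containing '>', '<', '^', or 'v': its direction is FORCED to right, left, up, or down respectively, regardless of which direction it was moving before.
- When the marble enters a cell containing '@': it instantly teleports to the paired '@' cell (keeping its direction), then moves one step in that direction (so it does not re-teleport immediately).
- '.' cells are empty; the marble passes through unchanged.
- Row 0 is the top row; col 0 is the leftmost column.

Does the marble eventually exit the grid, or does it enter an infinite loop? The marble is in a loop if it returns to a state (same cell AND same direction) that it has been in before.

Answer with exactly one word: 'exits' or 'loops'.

Step 1: enter (0,5), '.' pass, move down to (1,5)
Step 2: enter (1,5), '<' forces down->left, move left to (1,4)
Step 3: enter (1,4), '.' pass, move left to (1,3)
Step 4: enter (1,3), '.' pass, move left to (1,2)
Step 5: enter (1,2), '.' pass, move left to (1,1)
Step 6: enter (1,1), '.' pass, move left to (1,0)
Step 7: enter (1,0), '.' pass, move left to (1,-1)
Step 8: at (1,-1) — EXIT via left edge, pos 1

Answer: exits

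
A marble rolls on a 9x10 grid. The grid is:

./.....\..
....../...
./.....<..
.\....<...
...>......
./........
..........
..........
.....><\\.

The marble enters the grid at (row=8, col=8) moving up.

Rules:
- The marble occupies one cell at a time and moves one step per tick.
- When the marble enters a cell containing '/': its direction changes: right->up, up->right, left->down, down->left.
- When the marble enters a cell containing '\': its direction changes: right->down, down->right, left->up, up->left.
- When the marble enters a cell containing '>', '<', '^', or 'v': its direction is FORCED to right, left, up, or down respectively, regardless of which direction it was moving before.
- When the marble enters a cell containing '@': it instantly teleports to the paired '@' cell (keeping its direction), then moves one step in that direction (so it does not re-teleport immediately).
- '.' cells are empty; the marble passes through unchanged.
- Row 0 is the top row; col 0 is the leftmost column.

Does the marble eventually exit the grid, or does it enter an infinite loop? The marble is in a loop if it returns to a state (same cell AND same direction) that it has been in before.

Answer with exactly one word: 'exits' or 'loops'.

Answer: loops

Derivation:
Step 1: enter (8,8), '\' deflects up->left, move left to (8,7)
Step 2: enter (8,7), '\' deflects left->up, move up to (7,7)
Step 3: enter (7,7), '.' pass, move up to (6,7)
Step 4: enter (6,7), '.' pass, move up to (5,7)
Step 5: enter (5,7), '.' pass, move up to (4,7)
Step 6: enter (4,7), '.' pass, move up to (3,7)
Step 7: enter (3,7), '.' pass, move up to (2,7)
Step 8: enter (2,7), '<' forces up->left, move left to (2,6)
Step 9: enter (2,6), '.' pass, move left to (2,5)
Step 10: enter (2,5), '.' pass, move left to (2,4)
Step 11: enter (2,4), '.' pass, move left to (2,3)
Step 12: enter (2,3), '.' pass, move left to (2,2)
Step 13: enter (2,2), '.' pass, move left to (2,1)
Step 14: enter (2,1), '/' deflects left->down, move down to (3,1)
Step 15: enter (3,1), '\' deflects down->right, move right to (3,2)
Step 16: enter (3,2), '.' pass, move right to (3,3)
Step 17: enter (3,3), '.' pass, move right to (3,4)
Step 18: enter (3,4), '.' pass, move right to (3,5)
Step 19: enter (3,5), '.' pass, move right to (3,6)
Step 20: enter (3,6), '<' forces right->left, move left to (3,5)
Step 21: enter (3,5), '.' pass, move left to (3,4)
Step 22: enter (3,4), '.' pass, move left to (3,3)
Step 23: enter (3,3), '.' pass, move left to (3,2)
Step 24: enter (3,2), '.' pass, move left to (3,1)
Step 25: enter (3,1), '\' deflects left->up, move up to (2,1)
Step 26: enter (2,1), '/' deflects up->right, move right to (2,2)
Step 27: enter (2,2), '.' pass, move right to (2,3)
Step 28: enter (2,3), '.' pass, move right to (2,4)
Step 29: enter (2,4), '.' pass, move right to (2,5)
Step 30: enter (2,5), '.' pass, move right to (2,6)
Step 31: enter (2,6), '.' pass, move right to (2,7)
Step 32: enter (2,7), '<' forces right->left, move left to (2,6)
Step 33: at (2,6) dir=left — LOOP DETECTED (seen before)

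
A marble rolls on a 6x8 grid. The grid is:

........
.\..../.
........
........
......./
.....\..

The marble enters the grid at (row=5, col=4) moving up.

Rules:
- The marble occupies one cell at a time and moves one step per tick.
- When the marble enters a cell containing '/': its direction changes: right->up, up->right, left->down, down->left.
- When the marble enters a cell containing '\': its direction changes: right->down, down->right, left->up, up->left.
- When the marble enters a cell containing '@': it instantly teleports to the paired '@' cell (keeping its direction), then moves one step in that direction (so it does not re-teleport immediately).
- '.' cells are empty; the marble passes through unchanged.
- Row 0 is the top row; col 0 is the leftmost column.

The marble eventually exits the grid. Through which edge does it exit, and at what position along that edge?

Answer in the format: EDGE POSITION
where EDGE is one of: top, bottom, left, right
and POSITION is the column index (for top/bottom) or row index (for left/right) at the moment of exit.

Step 1: enter (5,4), '.' pass, move up to (4,4)
Step 2: enter (4,4), '.' pass, move up to (3,4)
Step 3: enter (3,4), '.' pass, move up to (2,4)
Step 4: enter (2,4), '.' pass, move up to (1,4)
Step 5: enter (1,4), '.' pass, move up to (0,4)
Step 6: enter (0,4), '.' pass, move up to (-1,4)
Step 7: at (-1,4) — EXIT via top edge, pos 4

Answer: top 4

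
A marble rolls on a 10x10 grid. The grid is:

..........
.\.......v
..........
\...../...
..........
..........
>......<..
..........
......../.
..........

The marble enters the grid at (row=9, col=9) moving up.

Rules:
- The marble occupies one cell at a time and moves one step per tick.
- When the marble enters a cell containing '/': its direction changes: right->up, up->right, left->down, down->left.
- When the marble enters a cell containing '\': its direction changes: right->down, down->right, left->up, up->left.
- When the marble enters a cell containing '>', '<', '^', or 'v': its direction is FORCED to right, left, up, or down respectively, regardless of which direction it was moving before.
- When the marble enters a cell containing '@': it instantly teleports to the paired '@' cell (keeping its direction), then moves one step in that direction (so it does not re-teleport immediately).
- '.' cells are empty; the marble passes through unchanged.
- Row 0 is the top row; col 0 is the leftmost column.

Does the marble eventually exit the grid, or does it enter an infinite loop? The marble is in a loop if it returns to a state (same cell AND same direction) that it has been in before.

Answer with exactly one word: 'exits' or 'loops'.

Answer: exits

Derivation:
Step 1: enter (9,9), '.' pass, move up to (8,9)
Step 2: enter (8,9), '.' pass, move up to (7,9)
Step 3: enter (7,9), '.' pass, move up to (6,9)
Step 4: enter (6,9), '.' pass, move up to (5,9)
Step 5: enter (5,9), '.' pass, move up to (4,9)
Step 6: enter (4,9), '.' pass, move up to (3,9)
Step 7: enter (3,9), '.' pass, move up to (2,9)
Step 8: enter (2,9), '.' pass, move up to (1,9)
Step 9: enter (1,9), 'v' forces up->down, move down to (2,9)
Step 10: enter (2,9), '.' pass, move down to (3,9)
Step 11: enter (3,9), '.' pass, move down to (4,9)
Step 12: enter (4,9), '.' pass, move down to (5,9)
Step 13: enter (5,9), '.' pass, move down to (6,9)
Step 14: enter (6,9), '.' pass, move down to (7,9)
Step 15: enter (7,9), '.' pass, move down to (8,9)
Step 16: enter (8,9), '.' pass, move down to (9,9)
Step 17: enter (9,9), '.' pass, move down to (10,9)
Step 18: at (10,9) — EXIT via bottom edge, pos 9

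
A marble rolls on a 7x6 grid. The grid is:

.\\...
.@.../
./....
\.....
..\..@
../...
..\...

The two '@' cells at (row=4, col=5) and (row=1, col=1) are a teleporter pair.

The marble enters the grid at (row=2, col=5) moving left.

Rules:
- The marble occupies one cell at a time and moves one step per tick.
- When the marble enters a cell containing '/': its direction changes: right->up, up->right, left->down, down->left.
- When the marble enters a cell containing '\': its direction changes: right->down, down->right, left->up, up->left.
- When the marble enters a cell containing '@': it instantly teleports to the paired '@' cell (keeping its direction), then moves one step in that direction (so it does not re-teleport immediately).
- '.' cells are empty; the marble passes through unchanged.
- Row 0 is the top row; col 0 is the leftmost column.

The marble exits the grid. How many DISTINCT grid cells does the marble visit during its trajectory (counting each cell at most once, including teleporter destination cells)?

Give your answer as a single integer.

Answer: 9

Derivation:
Step 1: enter (2,5), '.' pass, move left to (2,4)
Step 2: enter (2,4), '.' pass, move left to (2,3)
Step 3: enter (2,3), '.' pass, move left to (2,2)
Step 4: enter (2,2), '.' pass, move left to (2,1)
Step 5: enter (2,1), '/' deflects left->down, move down to (3,1)
Step 6: enter (3,1), '.' pass, move down to (4,1)
Step 7: enter (4,1), '.' pass, move down to (5,1)
Step 8: enter (5,1), '.' pass, move down to (6,1)
Step 9: enter (6,1), '.' pass, move down to (7,1)
Step 10: at (7,1) — EXIT via bottom edge, pos 1
Distinct cells visited: 9 (path length 9)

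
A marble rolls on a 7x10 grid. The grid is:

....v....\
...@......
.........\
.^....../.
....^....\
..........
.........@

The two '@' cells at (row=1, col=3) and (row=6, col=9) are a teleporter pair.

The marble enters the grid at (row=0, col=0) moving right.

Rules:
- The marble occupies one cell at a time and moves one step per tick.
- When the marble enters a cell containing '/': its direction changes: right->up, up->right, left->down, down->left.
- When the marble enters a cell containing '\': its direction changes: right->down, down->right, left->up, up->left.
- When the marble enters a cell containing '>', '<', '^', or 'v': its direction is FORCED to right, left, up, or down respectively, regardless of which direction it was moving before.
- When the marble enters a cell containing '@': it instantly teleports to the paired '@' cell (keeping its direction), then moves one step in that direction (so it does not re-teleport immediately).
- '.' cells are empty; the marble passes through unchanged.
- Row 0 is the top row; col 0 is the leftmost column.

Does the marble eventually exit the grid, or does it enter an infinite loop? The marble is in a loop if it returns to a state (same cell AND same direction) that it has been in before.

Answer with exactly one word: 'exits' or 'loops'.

Answer: loops

Derivation:
Step 1: enter (0,0), '.' pass, move right to (0,1)
Step 2: enter (0,1), '.' pass, move right to (0,2)
Step 3: enter (0,2), '.' pass, move right to (0,3)
Step 4: enter (0,3), '.' pass, move right to (0,4)
Step 5: enter (0,4), 'v' forces right->down, move down to (1,4)
Step 6: enter (1,4), '.' pass, move down to (2,4)
Step 7: enter (2,4), '.' pass, move down to (3,4)
Step 8: enter (3,4), '.' pass, move down to (4,4)
Step 9: enter (4,4), '^' forces down->up, move up to (3,4)
Step 10: enter (3,4), '.' pass, move up to (2,4)
Step 11: enter (2,4), '.' pass, move up to (1,4)
Step 12: enter (1,4), '.' pass, move up to (0,4)
Step 13: enter (0,4), 'v' forces up->down, move down to (1,4)
Step 14: at (1,4) dir=down — LOOP DETECTED (seen before)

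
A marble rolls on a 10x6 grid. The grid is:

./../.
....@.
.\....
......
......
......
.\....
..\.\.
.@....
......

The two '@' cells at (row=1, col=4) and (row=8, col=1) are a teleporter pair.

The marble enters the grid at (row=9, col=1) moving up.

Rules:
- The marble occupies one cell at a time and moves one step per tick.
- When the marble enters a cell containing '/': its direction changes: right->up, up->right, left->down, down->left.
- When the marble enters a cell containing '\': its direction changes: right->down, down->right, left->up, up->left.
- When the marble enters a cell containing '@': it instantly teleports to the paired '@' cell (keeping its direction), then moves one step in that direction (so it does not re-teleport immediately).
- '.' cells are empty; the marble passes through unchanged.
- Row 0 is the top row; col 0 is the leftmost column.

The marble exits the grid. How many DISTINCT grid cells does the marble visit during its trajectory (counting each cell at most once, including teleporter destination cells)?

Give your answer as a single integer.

Step 1: enter (9,1), '.' pass, move up to (8,1)
Step 2: enter (8,1), '@' teleport (8,1)->(1,4), also enter (1,4), move up to (0,4)
Step 3: enter (0,4), '/' deflects up->right, move right to (0,5)
Step 4: enter (0,5), '.' pass, move right to (0,6)
Step 5: at (0,6) — EXIT via right edge, pos 0
Distinct cells visited: 5 (path length 5)

Answer: 5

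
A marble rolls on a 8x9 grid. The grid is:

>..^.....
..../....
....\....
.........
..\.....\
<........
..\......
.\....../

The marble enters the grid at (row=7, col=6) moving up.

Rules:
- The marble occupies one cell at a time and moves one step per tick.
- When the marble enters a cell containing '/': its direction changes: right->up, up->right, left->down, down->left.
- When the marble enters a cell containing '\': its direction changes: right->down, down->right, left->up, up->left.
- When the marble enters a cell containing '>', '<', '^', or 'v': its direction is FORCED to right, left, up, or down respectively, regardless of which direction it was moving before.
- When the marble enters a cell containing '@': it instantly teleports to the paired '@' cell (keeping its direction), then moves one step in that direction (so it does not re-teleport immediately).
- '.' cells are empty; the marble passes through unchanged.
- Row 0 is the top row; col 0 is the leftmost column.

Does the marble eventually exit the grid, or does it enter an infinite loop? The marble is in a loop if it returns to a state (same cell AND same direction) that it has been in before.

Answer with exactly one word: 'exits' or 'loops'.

Step 1: enter (7,6), '.' pass, move up to (6,6)
Step 2: enter (6,6), '.' pass, move up to (5,6)
Step 3: enter (5,6), '.' pass, move up to (4,6)
Step 4: enter (4,6), '.' pass, move up to (3,6)
Step 5: enter (3,6), '.' pass, move up to (2,6)
Step 6: enter (2,6), '.' pass, move up to (1,6)
Step 7: enter (1,6), '.' pass, move up to (0,6)
Step 8: enter (0,6), '.' pass, move up to (-1,6)
Step 9: at (-1,6) — EXIT via top edge, pos 6

Answer: exits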